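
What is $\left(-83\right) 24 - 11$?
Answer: $-2003$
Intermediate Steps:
$\left(-83\right) 24 - 11 = -1992 - 11 = -2003$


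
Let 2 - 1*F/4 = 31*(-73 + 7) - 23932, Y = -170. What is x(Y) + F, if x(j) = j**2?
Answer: 132820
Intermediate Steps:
F = 103920 (F = 8 - 4*(31*(-73 + 7) - 23932) = 8 - 4*(31*(-66) - 23932) = 8 - 4*(-2046 - 23932) = 8 - 4*(-25978) = 8 + 103912 = 103920)
x(Y) + F = (-170)**2 + 103920 = 28900 + 103920 = 132820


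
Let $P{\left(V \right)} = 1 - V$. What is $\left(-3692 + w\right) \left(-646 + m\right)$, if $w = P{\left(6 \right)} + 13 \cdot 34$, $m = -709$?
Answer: $4410525$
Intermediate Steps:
$w = 437$ ($w = \left(1 - 6\right) + 13 \cdot 34 = \left(1 - 6\right) + 442 = -5 + 442 = 437$)
$\left(-3692 + w\right) \left(-646 + m\right) = \left(-3692 + 437\right) \left(-646 - 709\right) = \left(-3255\right) \left(-1355\right) = 4410525$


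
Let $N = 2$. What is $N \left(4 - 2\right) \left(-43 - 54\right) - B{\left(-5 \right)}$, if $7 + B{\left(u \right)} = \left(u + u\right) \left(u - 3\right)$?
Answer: $-461$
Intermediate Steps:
$B{\left(u \right)} = -7 + 2 u \left(-3 + u\right)$ ($B{\left(u \right)} = -7 + \left(u + u\right) \left(u - 3\right) = -7 + 2 u \left(-3 + u\right)$)
$N \left(4 - 2\right) \left(-43 - 54\right) - B{\left(-5 \right)} = 2 \left(4 - 2\right) \left(-43 - 54\right) - \left(-7 - -30 + 2 \left(-5\right)^{2}\right) = 2 \cdot 2 \left(-43 - 54\right) - \left(-7 + 30 + 2 \cdot 25\right) = 4 \left(-97\right) - \left(-7 + 30 + 50\right) = -388 - 73 = -461$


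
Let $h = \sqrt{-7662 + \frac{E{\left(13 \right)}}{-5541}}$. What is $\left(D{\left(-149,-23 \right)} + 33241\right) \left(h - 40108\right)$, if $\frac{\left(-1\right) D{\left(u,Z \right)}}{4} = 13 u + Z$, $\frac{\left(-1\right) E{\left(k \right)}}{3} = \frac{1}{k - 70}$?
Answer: $-1647676748 + \frac{41081 i \sqrt{84923063103021}}{105279} \approx -1.6477 \cdot 10^{9} + 3.5959 \cdot 10^{6} i$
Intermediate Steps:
$E{\left(k \right)} = - \frac{3}{-70 + k}$ ($E{\left(k \right)} = - \frac{3}{k - 70} = - \frac{3}{-70 + k}$)
$D{\left(u,Z \right)} = - 52 u - 4 Z$ ($D{\left(u,Z \right)} = - 4 \left(13 u + Z\right) = - 4 \left(Z + 13 u\right) = - 52 u - 4 Z$)
$h = \frac{i \sqrt{84923063103021}}{105279}$ ($h = \sqrt{-7662 + \frac{\left(-3\right) \frac{1}{-70 + 13}}{-5541}} = \sqrt{-7662 + - \frac{3}{-57} \left(- \frac{1}{5541}\right)} = \sqrt{-7662 + \left(-3\right) \left(- \frac{1}{57}\right) \left(- \frac{1}{5541}\right)} = \sqrt{-7662 + \frac{1}{19} \left(- \frac{1}{5541}\right)} = \sqrt{-7662 - \frac{1}{105279}} = \sqrt{- \frac{806647699}{105279}} = \frac{i \sqrt{84923063103021}}{105279} \approx 87.533 i$)
$\left(D{\left(-149,-23 \right)} + 33241\right) \left(h - 40108\right) = \left(\left(\left(-52\right) \left(-149\right) - -92\right) + 33241\right) \left(\frac{i \sqrt{84923063103021}}{105279} - 40108\right) = \left(\left(7748 + 92\right) + 33241\right) \left(-40108 + \frac{i \sqrt{84923063103021}}{105279}\right) = \left(7840 + 33241\right) \left(-40108 + \frac{i \sqrt{84923063103021}}{105279}\right) = 41081 \left(-40108 + \frac{i \sqrt{84923063103021}}{105279}\right) = -1647676748 + \frac{41081 i \sqrt{84923063103021}}{105279}$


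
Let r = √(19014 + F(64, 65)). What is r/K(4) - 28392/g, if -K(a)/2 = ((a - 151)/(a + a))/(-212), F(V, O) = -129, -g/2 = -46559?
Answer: -14196/46559 - 848*√18885/147 ≈ -793.06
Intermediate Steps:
g = 93118 (g = -2*(-46559) = 93118)
r = √18885 (r = √(19014 - 129) = √18885 ≈ 137.42)
K(a) = (-151 + a)/(212*a) (K(a) = -2*(a - 151)/(a + a)/(-212) = -2*(-151 + a)/((2*a))*(-1)/212 = -2*(-151 + a)*(1/(2*a))*(-1)/212 = -2*(-151 + a)/(2*a)*(-1)/212 = -(-1)*(-151 + a)/(212*a) = (-151 + a)/(212*a))
r/K(4) - 28392/g = √18885/(((1/212)*(-151 + 4)/4)) - 28392/93118 = √18885/(((1/212)*(¼)*(-147))) - 28392*1/93118 = √18885/(-147/848) - 14196/46559 = √18885*(-848/147) - 14196/46559 = -848*√18885/147 - 14196/46559 = -14196/46559 - 848*√18885/147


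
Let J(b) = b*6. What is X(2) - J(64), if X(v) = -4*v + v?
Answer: -390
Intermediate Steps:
J(b) = 6*b
X(v) = -3*v
X(2) - J(64) = -3*2 - 6*64 = -6 - 1*384 = -6 - 384 = -390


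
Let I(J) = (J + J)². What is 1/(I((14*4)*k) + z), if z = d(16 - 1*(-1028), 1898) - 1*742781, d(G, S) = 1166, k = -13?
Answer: 1/1378321 ≈ 7.2552e-7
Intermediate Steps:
z = -741615 (z = 1166 - 1*742781 = 1166 - 742781 = -741615)
I(J) = 4*J² (I(J) = (2*J)² = 4*J²)
1/(I((14*4)*k) + z) = 1/(4*((14*4)*(-13))² - 741615) = 1/(4*(56*(-13))² - 741615) = 1/(4*(-728)² - 741615) = 1/(4*529984 - 741615) = 1/(2119936 - 741615) = 1/1378321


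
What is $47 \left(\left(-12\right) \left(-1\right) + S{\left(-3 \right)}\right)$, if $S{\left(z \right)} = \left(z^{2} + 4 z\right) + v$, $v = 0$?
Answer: $423$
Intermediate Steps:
$S{\left(z \right)} = z^{2} + 4 z$ ($S{\left(z \right)} = \left(z^{2} + 4 z\right) + 0 = z^{2} + 4 z$)
$47 \left(\left(-12\right) \left(-1\right) + S{\left(-3 \right)}\right) = 47 \left(\left(-12\right) \left(-1\right) - 3 \left(4 - 3\right)\right) = 47 \left(12 - 3\right) = 47 \cdot 9 = 423$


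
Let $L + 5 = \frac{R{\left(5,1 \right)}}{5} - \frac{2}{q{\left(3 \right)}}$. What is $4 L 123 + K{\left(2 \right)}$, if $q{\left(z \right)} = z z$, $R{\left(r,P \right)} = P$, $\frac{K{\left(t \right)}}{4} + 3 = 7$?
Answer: $- \frac{36824}{15} \approx -2454.9$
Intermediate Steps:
$K{\left(t \right)} = 16$ ($K{\left(t \right)} = -12 + 4 \cdot 7 = -12 + 28 = 16$)
$q{\left(z \right)} = z^{2}$
$L = - \frac{226}{45}$ ($L = -5 + \left(1 \cdot \frac{1}{5} - \frac{2}{3^{2}}\right) = -5 + \left(1 \cdot \frac{1}{5} - \frac{2}{9}\right) = -5 + \left(\frac{1}{5} - \frac{2}{9}\right) = -5 - \frac{1}{45} = - \frac{226}{45} \approx -5.0222$)
$4 L 123 + K{\left(2 \right)} = 4 \left(- \frac{226}{45}\right) 123 + 16 = \left(- \frac{904}{45}\right) 123 + 16 = - \frac{37064}{15} + 16 = - \frac{36824}{15}$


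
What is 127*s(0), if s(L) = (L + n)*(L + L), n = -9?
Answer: 0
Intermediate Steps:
s(L) = 2*L*(-9 + L) (s(L) = (L - 9)*(L + L) = (-9 + L)*(2*L) = 2*L*(-9 + L))
127*s(0) = 127*(2*0*(-9 + 0)) = 127*(2*0*(-9)) = 127*0 = 0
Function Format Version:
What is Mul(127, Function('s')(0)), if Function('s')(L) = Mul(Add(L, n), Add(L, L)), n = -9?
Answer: 0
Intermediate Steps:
Function('s')(L) = Mul(2, L, Add(-9, L)) (Function('s')(L) = Mul(Add(L, -9), Add(L, L)) = Mul(Add(-9, L), Mul(2, L)) = Mul(2, L, Add(-9, L)))
Mul(127, Function('s')(0)) = Mul(127, Mul(2, 0, Add(-9, 0))) = Mul(127, Mul(2, 0, -9)) = Mul(127, 0) = 0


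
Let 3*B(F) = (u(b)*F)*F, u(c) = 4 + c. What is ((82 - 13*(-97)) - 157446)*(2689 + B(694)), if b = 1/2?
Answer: -113196997729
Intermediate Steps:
b = ½ ≈ 0.50000
B(F) = 3*F²/2 (B(F) = (((4 + ½)*F)*F)/3 = ((9*F/2)*F)/3 = (9*F²/2)/3 = 3*F²/2)
((82 - 13*(-97)) - 157446)*(2689 + B(694)) = ((82 - 13*(-97)) - 157446)*(2689 + (3/2)*694²) = ((82 + 1261) - 157446)*(2689 + (3/2)*481636) = (1343 - 157446)*(2689 + 722454) = -156103*725143 = -113196997729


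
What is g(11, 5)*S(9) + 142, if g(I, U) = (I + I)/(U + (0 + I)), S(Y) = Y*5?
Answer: 1631/8 ≈ 203.88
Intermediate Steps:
S(Y) = 5*Y
g(I, U) = 2*I/(I + U) (g(I, U) = (2*I)/(U + I) = (2*I)/(I + U) = 2*I/(I + U))
g(11, 5)*S(9) + 142 = (2*11/(11 + 5))*(5*9) + 142 = (2*11/16)*45 + 142 = (2*11*(1/16))*45 + 142 = (11/8)*45 + 142 = 495/8 + 142 = 1631/8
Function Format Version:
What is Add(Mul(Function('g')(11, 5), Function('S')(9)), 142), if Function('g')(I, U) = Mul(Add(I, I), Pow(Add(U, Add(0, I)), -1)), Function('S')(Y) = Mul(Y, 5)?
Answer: Rational(1631, 8) ≈ 203.88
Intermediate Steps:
Function('S')(Y) = Mul(5, Y)
Function('g')(I, U) = Mul(2, I, Pow(Add(I, U), -1)) (Function('g')(I, U) = Mul(Mul(2, I), Pow(Add(U, I), -1)) = Mul(Mul(2, I), Pow(Add(I, U), -1)) = Mul(2, I, Pow(Add(I, U), -1)))
Add(Mul(Function('g')(11, 5), Function('S')(9)), 142) = Add(Mul(Mul(2, 11, Pow(Add(11, 5), -1)), Mul(5, 9)), 142) = Add(Mul(Mul(2, 11, Pow(16, -1)), 45), 142) = Add(Mul(Mul(2, 11, Rational(1, 16)), 45), 142) = Add(Mul(Rational(11, 8), 45), 142) = Add(Rational(495, 8), 142) = Rational(1631, 8)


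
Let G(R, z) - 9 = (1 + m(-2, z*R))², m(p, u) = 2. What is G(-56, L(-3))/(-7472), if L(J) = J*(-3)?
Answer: -9/3736 ≈ -0.0024090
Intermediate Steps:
L(J) = -3*J
G(R, z) = 18 (G(R, z) = 9 + (1 + 2)² = 9 + 3² = 9 + 9 = 18)
G(-56, L(-3))/(-7472) = 18/(-7472) = 18*(-1/7472) = -9/3736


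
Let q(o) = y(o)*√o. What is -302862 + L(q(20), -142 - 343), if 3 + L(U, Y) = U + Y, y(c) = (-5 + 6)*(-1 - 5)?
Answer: -303350 - 12*√5 ≈ -3.0338e+5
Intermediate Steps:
y(c) = -6 (y(c) = 1*(-6) = -6)
q(o) = -6*√o
L(U, Y) = -3 + U + Y (L(U, Y) = -3 + (U + Y) = -3 + U + Y)
-302862 + L(q(20), -142 - 343) = -302862 + (-3 - 12*√5 + (-142 - 343)) = -302862 + (-3 - 12*√5 - 485) = -302862 + (-488 - 12*√5) = -303350 - 12*√5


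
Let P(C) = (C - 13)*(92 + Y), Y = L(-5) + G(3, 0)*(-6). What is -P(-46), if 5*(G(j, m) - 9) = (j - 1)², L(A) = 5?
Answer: 11269/5 ≈ 2253.8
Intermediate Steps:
G(j, m) = 9 + (-1 + j)²/5 (G(j, m) = 9 + (j - 1)²/5 = 9 + (-1 + j)²/5)
Y = -269/5 (Y = 5 + (9 + (-1 + 3)²/5)*(-6) = 5 + (9 + (⅕)*2²)*(-6) = 5 + (9 + (⅕)*4)*(-6) = 5 + (9 + ⅘)*(-6) = 5 + (49/5)*(-6) = 5 - 294/5 = -269/5 ≈ -53.800)
P(C) = -2483/5 + 191*C/5 (P(C) = (C - 13)*(92 - 269/5) = (-13 + C)*(191/5) = -2483/5 + 191*C/5)
-P(-46) = -(-2483/5 + (191/5)*(-46)) = -(-2483/5 - 8786/5) = -1*(-11269/5) = 11269/5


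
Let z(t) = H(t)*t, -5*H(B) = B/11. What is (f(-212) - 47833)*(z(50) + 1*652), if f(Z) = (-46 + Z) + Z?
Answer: -322277616/11 ≈ -2.9298e+7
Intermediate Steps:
H(B) = -B/55 (H(B) = -B/(5*11) = -B/55)
f(Z) = -46 + 2*Z
z(t) = -t**2/55 (z(t) = (-t/55)*t = -t**2/55)
(f(-212) - 47833)*(z(50) + 1*652) = ((-46 + 2*(-212)) - 47833)*(-1/55*50**2 + 1*652) = ((-46 - 424) - 47833)*(-1/55*2500 + 652) = (-470 - 47833)*(-500/11 + 652) = -48303*6672/11 = -322277616/11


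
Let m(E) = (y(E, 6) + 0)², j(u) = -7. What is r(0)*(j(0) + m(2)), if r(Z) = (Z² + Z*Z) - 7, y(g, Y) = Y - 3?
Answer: -14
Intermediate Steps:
y(g, Y) = -3 + Y
m(E) = 9 (m(E) = ((-3 + 6) + 0)² = (3 + 0)² = 3² = 9)
r(Z) = -7 + 2*Z² (r(Z) = (Z² + Z²) - 7 = 2*Z² - 7 = -7 + 2*Z²)
r(0)*(j(0) + m(2)) = (-7 + 2*0²)*(-7 + 9) = (-7 + 2*0)*2 = (-7 + 0)*2 = -7*2 = -14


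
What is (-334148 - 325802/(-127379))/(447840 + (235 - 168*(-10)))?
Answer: -8512622458/11457868429 ≈ -0.74295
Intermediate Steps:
(-334148 - 325802/(-127379))/(447840 + (235 - 168*(-10))) = (-334148 - 325802*(-1/127379))/(447840 + (235 + 1680)) = (-334148 + 325802/127379)/(447840 + 1915) = -42563112290/127379/449755 = -42563112290/127379*1/449755 = -8512622458/11457868429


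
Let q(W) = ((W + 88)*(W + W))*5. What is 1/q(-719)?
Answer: 1/4536890 ≈ 2.2042e-7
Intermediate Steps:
q(W) = 10*W*(88 + W) (q(W) = ((88 + W)*(2*W))*5 = (2*W*(88 + W))*5 = 10*W*(88 + W))
1/q(-719) = 1/(10*(-719)*(88 - 719)) = 1/(10*(-719)*(-631)) = 1/4536890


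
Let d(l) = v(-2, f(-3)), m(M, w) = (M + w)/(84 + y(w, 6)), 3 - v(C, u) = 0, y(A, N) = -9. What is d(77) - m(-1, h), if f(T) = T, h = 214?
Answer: 4/25 ≈ 0.16000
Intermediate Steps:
v(C, u) = 3 (v(C, u) = 3 - 1*0 = 3 + 0 = 3)
m(M, w) = M/75 + w/75 (m(M, w) = (M + w)/(84 - 9) = (M + w)/75 = (M + w)*(1/75) = M/75 + w/75)
d(l) = 3
d(77) - m(-1, h) = 3 - ((1/75)*(-1) + (1/75)*214) = 3 - (-1/75 + 214/75) = 3 - 1*71/25 = 3 - 71/25 = 4/25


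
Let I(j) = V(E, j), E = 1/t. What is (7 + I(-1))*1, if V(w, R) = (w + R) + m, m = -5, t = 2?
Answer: 3/2 ≈ 1.5000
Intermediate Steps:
E = ½ (E = 1/2 = ½ ≈ 0.50000)
V(w, R) = -5 + R + w (V(w, R) = (w + R) - 5 = (R + w) - 5 = -5 + R + w)
I(j) = -9/2 + j (I(j) = -5 + j + ½ = -9/2 + j)
(7 + I(-1))*1 = (7 + (-9/2 - 1))*1 = (7 - 11/2)*1 = (3/2)*1 = 3/2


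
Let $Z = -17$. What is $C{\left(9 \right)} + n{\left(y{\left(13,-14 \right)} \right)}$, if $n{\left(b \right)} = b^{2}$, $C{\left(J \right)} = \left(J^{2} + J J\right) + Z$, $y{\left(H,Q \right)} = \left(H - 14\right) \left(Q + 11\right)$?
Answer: $154$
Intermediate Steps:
$y{\left(H,Q \right)} = \left(-14 + H\right) \left(11 + Q\right)$
$C{\left(J \right)} = -17 + 2 J^{2}$ ($C{\left(J \right)} = \left(J^{2} + J J\right) - 17 = \left(J^{2} + J^{2}\right) - 17 = 2 J^{2} - 17 = -17 + 2 J^{2}$)
$C{\left(9 \right)} + n{\left(y{\left(13,-14 \right)} \right)} = \left(-17 + 2 \cdot 9^{2}\right) + \left(-154 - -196 + 11 \cdot 13 + 13 \left(-14\right)\right)^{2} = \left(-17 + 2 \cdot 81\right) + \left(-154 + 196 + 143 - 182\right)^{2} = \left(-17 + 162\right) + 3^{2} = 145 + 9 = 154$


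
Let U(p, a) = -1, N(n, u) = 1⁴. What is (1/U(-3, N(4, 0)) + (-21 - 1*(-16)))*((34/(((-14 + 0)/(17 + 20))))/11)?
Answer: 3774/77 ≈ 49.013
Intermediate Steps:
N(n, u) = 1
(1/U(-3, N(4, 0)) + (-21 - 1*(-16)))*((34/(((-14 + 0)/(17 + 20))))/11) = (1/(-1) + (-21 - 1*(-16)))*((34/(((-14 + 0)/(17 + 20))))/11) = (-1 + (-21 + 16))*((34/((-14/37)))*(1/11)) = (-1 - 5)*((34/((-14*1/37)))*(1/11)) = -6*34/(-14/37)/11 = -6*34*(-37/14)/11 = -(-3774)/(7*11) = -6*(-629/77) = 3774/77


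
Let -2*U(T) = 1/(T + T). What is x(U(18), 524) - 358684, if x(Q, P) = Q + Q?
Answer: -12912625/36 ≈ -3.5868e+5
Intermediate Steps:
U(T) = -1/(4*T) (U(T) = -1/(2*(T + T)) = -1/(2*T)/2 = -1/(4*T))
x(Q, P) = 2*Q
x(U(18), 524) - 358684 = 2*(-1/4/18) - 358684 = 2*(-1/4*1/18) - 358684 = 2*(-1/72) - 358684 = -1/36 - 358684 = -12912625/36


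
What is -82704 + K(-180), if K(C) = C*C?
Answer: -50304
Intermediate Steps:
K(C) = C**2
-82704 + K(-180) = -82704 + (-180)**2 = -82704 + 32400 = -50304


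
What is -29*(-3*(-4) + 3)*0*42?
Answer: 0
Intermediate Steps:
-29*(-3*(-4) + 3)*0*42 = -29*(12 + 3)*0*42 = -435*0*42 = -29*0*42 = 0*42 = 0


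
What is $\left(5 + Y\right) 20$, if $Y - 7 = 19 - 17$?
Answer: $280$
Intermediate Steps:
$Y = 9$ ($Y = 7 + \left(19 - 17\right) = 7 + 2 = 9$)
$\left(5 + Y\right) 20 = \left(5 + 9\right) 20 = 14 \cdot 20 = 280$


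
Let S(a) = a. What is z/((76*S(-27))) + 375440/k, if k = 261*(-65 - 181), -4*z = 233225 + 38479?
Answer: 33248647/1219914 ≈ 27.255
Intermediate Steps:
z = -67926 (z = -(233225 + 38479)/4 = -¼*271704 = -67926)
k = -64206 (k = 261*(-246) = -64206)
z/((76*S(-27))) + 375440/k = -67926/(76*(-27)) + 375440/(-64206) = -67926/(-2052) + 375440*(-1/64206) = -67926*(-1/2052) - 187720/32103 = 11321/342 - 187720/32103 = 33248647/1219914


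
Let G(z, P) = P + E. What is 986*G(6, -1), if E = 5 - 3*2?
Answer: -1972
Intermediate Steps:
E = -1 (E = 5 - 6 = -1)
G(z, P) = -1 + P (G(z, P) = P - 1 = -1 + P)
986*G(6, -1) = 986*(-1 - 1) = 986*(-2) = -1972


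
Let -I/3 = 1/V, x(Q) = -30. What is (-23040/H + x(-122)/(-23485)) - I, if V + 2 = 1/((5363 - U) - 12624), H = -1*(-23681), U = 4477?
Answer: -54236638944/21944022331 ≈ -2.4716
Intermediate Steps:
H = 23681
V = -23477/11738 (V = -2 + 1/((5363 - 1*4477) - 12624) = -2 + 1/((5363 - 4477) - 12624) = -2 + 1/(886 - 12624) = -2 + 1/(-11738) = -2 - 1/11738 = -23477/11738 ≈ -2.0001)
I = 35214/23477 (I = -3/(-23477/11738) = -3*(-11738/23477) = 35214/23477 ≈ 1.4999)
(-23040/H + x(-122)/(-23485)) - I = (-23040/23681 - 30/(-23485)) - 1*35214/23477 = (-23040*1/23681 - 30*(-1/23485)) - 35214/23477 = (-23040/23681 + 6/4697) - 35214/23477 = -15439542/15889951 - 35214/23477 = -54236638944/21944022331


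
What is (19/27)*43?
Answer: 817/27 ≈ 30.259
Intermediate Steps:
(19/27)*43 = 817/27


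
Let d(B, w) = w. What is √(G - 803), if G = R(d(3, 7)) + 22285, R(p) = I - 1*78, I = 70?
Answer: 3*√2386 ≈ 146.54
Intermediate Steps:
R(p) = -8 (R(p) = 70 - 1*78 = 70 - 78 = -8)
G = 22277 (G = -8 + 22285 = 22277)
√(G - 803) = √(22277 - 803) = √21474 = 3*√2386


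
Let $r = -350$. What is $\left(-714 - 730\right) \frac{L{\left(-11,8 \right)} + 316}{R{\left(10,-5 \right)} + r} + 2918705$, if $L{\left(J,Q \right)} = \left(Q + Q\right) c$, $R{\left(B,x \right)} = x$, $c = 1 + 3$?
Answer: $\frac{207337799}{71} \approx 2.9203 \cdot 10^{6}$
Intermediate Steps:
$c = 4$
$L{\left(J,Q \right)} = 8 Q$ ($L{\left(J,Q \right)} = \left(Q + Q\right) 4 = 2 Q 4 = 8 Q$)
$\left(-714 - 730\right) \frac{L{\left(-11,8 \right)} + 316}{R{\left(10,-5 \right)} + r} + 2918705 = \left(-714 - 730\right) \frac{8 \cdot 8 + 316}{-5 - 350} + 2918705 = - 1444 \frac{64 + 316}{-355} + 2918705 = - 1444 \cdot 380 \left(- \frac{1}{355}\right) + 2918705 = \left(-1444\right) \left(- \frac{76}{71}\right) + 2918705 = \frac{109744}{71} + 2918705 = \frac{207337799}{71}$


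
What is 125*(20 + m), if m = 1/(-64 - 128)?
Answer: 479875/192 ≈ 2499.3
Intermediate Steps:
m = -1/192 (m = 1/(-192) = -1/192 ≈ -0.0052083)
125*(20 + m) = 125*(20 - 1/192) = 125*(3839/192) = 479875/192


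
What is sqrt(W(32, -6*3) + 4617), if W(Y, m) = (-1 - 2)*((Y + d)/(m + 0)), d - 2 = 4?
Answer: sqrt(41610)/3 ≈ 67.995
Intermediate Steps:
d = 6 (d = 2 + 4 = 6)
W(Y, m) = -3*(6 + Y)/m (W(Y, m) = (-1 - 2)*((Y + 6)/(m + 0)) = -3*(6 + Y)/m)
sqrt(W(32, -6*3) + 4617) = sqrt(3*(-6 - 1*32)/((-6*3)) + 4617) = sqrt(3*(-6 - 32)/(-18) + 4617) = sqrt(3*(-1/18)*(-38) + 4617) = sqrt(19/3 + 4617) = sqrt(13870/3) = sqrt(41610)/3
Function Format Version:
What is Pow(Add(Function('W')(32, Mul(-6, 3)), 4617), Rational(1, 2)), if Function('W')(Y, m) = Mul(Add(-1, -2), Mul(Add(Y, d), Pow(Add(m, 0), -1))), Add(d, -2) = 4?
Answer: Mul(Rational(1, 3), Pow(41610, Rational(1, 2))) ≈ 67.995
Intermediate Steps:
d = 6 (d = Add(2, 4) = 6)
Function('W')(Y, m) = Mul(-3, Pow(m, -1), Add(6, Y)) (Function('W')(Y, m) = Mul(Add(-1, -2), Mul(Add(Y, 6), Pow(Add(m, 0), -1))) = Mul(-3, Mul(Add(6, Y), Pow(m, -1))) = Mul(-3, Mul(Pow(m, -1), Add(6, Y))) = Mul(-3, Pow(m, -1), Add(6, Y)))
Pow(Add(Function('W')(32, Mul(-6, 3)), 4617), Rational(1, 2)) = Pow(Add(Mul(3, Pow(Mul(-6, 3), -1), Add(-6, Mul(-1, 32))), 4617), Rational(1, 2)) = Pow(Add(Mul(3, Pow(-18, -1), Add(-6, -32)), 4617), Rational(1, 2)) = Pow(Add(Mul(3, Rational(-1, 18), -38), 4617), Rational(1, 2)) = Pow(Add(Rational(19, 3), 4617), Rational(1, 2)) = Pow(Rational(13870, 3), Rational(1, 2)) = Mul(Rational(1, 3), Pow(41610, Rational(1, 2)))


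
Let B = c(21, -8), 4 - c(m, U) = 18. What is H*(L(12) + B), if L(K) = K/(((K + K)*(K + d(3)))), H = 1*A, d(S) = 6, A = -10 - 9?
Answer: 9557/36 ≈ 265.47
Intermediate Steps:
c(m, U) = -14 (c(m, U) = 4 - 1*18 = 4 - 18 = -14)
A = -19
B = -14
H = -19 (H = 1*(-19) = -19)
L(K) = 1/(2*(6 + K)) (L(K) = K/(((K + K)*(K + 6))) = K/(((2*K)*(6 + K))) = K/((2*K*(6 + K))) = K*(1/(2*K*(6 + K))) = 1/(2*(6 + K)))
H*(L(12) + B) = -19*(1/(2*(6 + 12)) - 14) = -19*((1/2)/18 - 14) = -19*((1/2)*(1/18) - 14) = -19*(1/36 - 14) = -19*(-503/36) = 9557/36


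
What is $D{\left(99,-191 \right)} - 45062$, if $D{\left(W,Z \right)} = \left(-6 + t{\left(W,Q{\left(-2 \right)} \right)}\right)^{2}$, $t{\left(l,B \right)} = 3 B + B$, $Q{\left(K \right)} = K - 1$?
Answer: $-44738$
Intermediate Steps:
$Q{\left(K \right)} = -1 + K$
$t{\left(l,B \right)} = 4 B$
$D{\left(W,Z \right)} = 324$ ($D{\left(W,Z \right)} = \left(-6 + 4 \left(-1 - 2\right)\right)^{2} = \left(-6 + 4 \left(-3\right)\right)^{2} = \left(-6 - 12\right)^{2} = \left(-18\right)^{2} = 324$)
$D{\left(99,-191 \right)} - 45062 = 324 - 45062 = -44738$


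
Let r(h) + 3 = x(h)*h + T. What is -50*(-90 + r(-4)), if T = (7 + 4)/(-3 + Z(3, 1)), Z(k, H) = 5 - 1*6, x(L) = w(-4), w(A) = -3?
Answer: 8375/2 ≈ 4187.5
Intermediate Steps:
x(L) = -3
Z(k, H) = -1 (Z(k, H) = 5 - 6 = -1)
T = -11/4 (T = (7 + 4)/(-3 - 1) = 11/(-4) = 11*(-¼) = -11/4 ≈ -2.7500)
r(h) = -23/4 - 3*h (r(h) = -3 + (-3*h - 11/4) = -3 + (-11/4 - 3*h) = -23/4 - 3*h)
-50*(-90 + r(-4)) = -50*(-90 + (-23/4 - 3*(-4))) = -50*(-90 + (-23/4 + 12)) = -50*(-90 + 25/4) = -50*(-335/4) = 8375/2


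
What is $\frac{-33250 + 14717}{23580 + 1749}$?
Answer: $- \frac{18533}{25329} \approx -0.73169$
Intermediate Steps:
$\frac{-33250 + 14717}{23580 + 1749} = - \frac{18533}{25329}$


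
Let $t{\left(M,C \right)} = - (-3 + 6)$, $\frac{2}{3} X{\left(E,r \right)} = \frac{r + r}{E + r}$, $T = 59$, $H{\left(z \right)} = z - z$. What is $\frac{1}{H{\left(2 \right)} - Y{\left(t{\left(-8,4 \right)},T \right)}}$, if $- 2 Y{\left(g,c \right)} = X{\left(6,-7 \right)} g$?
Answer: $- \frac{2}{63} \approx -0.031746$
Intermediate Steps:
$H{\left(z \right)} = 0$
$X{\left(E,r \right)} = \frac{3 r}{E + r}$ ($X{\left(E,r \right)} = \frac{3 \frac{r + r}{E + r}}{2} = \frac{3 \frac{2 r}{E + r}}{2} = \frac{3 r}{E + r}$)
$t{\left(M,C \right)} = -3$ ($t{\left(M,C \right)} = \left(-1\right) 3 = -3$)
$Y{\left(g,c \right)} = - \frac{21 g}{2}$ ($Y{\left(g,c \right)} = - \frac{3 \left(-7\right) \frac{1}{6 - 7} g}{2} = - \frac{3 \left(-7\right) \frac{1}{-1} g}{2} = - \frac{3 \left(-7\right) \left(-1\right) g}{2} = - \frac{21 g}{2}$)
$\frac{1}{H{\left(2 \right)} - Y{\left(t{\left(-8,4 \right)},T \right)}} = \frac{1}{0 - \left(- \frac{21}{2}\right) \left(-3\right)} = \frac{1}{0 - \frac{63}{2}} = \frac{1}{- \frac{63}{2}} = - \frac{2}{63}$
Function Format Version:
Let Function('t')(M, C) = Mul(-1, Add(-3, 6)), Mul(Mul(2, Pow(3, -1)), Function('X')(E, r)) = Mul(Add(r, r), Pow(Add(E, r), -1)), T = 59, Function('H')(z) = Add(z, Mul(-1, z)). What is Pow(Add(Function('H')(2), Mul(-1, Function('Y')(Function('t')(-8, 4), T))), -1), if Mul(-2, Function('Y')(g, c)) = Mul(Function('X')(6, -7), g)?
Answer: Rational(-2, 63) ≈ -0.031746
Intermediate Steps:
Function('H')(z) = 0
Function('X')(E, r) = Mul(3, r, Pow(Add(E, r), -1)) (Function('X')(E, r) = Mul(Rational(3, 2), Mul(Add(r, r), Pow(Add(E, r), -1))) = Mul(Rational(3, 2), Mul(Mul(2, r), Pow(Add(E, r), -1))) = Mul(Rational(3, 2), Mul(2, r, Pow(Add(E, r), -1))) = Mul(3, r, Pow(Add(E, r), -1)))
Function('t')(M, C) = -3 (Function('t')(M, C) = Mul(-1, 3) = -3)
Function('Y')(g, c) = Mul(Rational(-21, 2), g) (Function('Y')(g, c) = Mul(Rational(-1, 2), Mul(Mul(3, -7, Pow(Add(6, -7), -1)), g)) = Mul(Rational(-1, 2), Mul(Mul(3, -7, Pow(-1, -1)), g)) = Mul(Rational(-1, 2), Mul(Mul(3, -7, -1), g)) = Mul(Rational(-1, 2), Mul(21, g)) = Mul(Rational(-21, 2), g))
Pow(Add(Function('H')(2), Mul(-1, Function('Y')(Function('t')(-8, 4), T))), -1) = Pow(Add(0, Mul(-1, Mul(Rational(-21, 2), -3))), -1) = Pow(Add(0, Mul(-1, Rational(63, 2))), -1) = Pow(Add(0, Rational(-63, 2)), -1) = Pow(Rational(-63, 2), -1) = Rational(-2, 63)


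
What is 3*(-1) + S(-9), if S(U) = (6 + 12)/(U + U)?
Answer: -4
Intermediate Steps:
S(U) = 9/U (S(U) = 18/((2*U)) = 18*(1/(2*U)) = 9/U)
3*(-1) + S(-9) = 3*(-1) + 9/(-9) = -3 + 9*(-1/9) = -3 - 1 = -4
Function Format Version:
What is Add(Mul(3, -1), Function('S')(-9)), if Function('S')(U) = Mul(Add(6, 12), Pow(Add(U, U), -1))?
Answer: -4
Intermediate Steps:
Function('S')(U) = Mul(9, Pow(U, -1)) (Function('S')(U) = Mul(18, Pow(Mul(2, U), -1)) = Mul(18, Mul(Rational(1, 2), Pow(U, -1))) = Mul(9, Pow(U, -1)))
Add(Mul(3, -1), Function('S')(-9)) = Add(Mul(3, -1), Mul(9, Pow(-9, -1))) = Add(-3, Mul(9, Rational(-1, 9))) = Add(-3, -1) = -4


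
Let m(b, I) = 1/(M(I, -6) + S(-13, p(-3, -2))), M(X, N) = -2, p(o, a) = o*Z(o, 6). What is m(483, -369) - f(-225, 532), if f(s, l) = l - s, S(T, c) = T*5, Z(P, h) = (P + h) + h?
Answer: -50720/67 ≈ -757.01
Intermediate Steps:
Z(P, h) = P + 2*h
p(o, a) = o*(12 + o) (p(o, a) = o*(o + 2*6) = o*(o + 12) = o*(12 + o))
S(T, c) = 5*T
m(b, I) = -1/67 (m(b, I) = 1/(-2 + 5*(-13)) = 1/(-2 - 65) = 1/(-67) = -1/67)
m(483, -369) - f(-225, 532) = -1/67 - (532 - 1*(-225)) = -1/67 - (532 + 225) = -1/67 - 1*757 = -1/67 - 757 = -50720/67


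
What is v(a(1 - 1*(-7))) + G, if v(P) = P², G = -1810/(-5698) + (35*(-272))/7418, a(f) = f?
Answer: 666079629/10566941 ≈ 63.034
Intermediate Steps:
G = -10204595/10566941 (G = -1810*(-1/5698) - 9520*1/7418 = 905/2849 - 4760/3709 = -10204595/10566941 ≈ -0.96571)
v(a(1 - 1*(-7))) + G = (1 - 1*(-7))² - 10204595/10566941 = (1 + 7)² - 10204595/10566941 = 8² - 10204595/10566941 = 64 - 10204595/10566941 = 666079629/10566941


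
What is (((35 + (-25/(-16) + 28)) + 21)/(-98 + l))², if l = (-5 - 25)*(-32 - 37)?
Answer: 1874161/995528704 ≈ 0.0018826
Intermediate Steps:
l = 2070 (l = -30*(-69) = 2070)
(((35 + (-25/(-16) + 28)) + 21)/(-98 + l))² = (((35 + (-25/(-16) + 28)) + 21)/(-98 + 2070))² = (((35 + (-25*(-1/16) + 28)) + 21)/1972)² = (((35 + (25/16 + 28)) + 21)*(1/1972))² = (((35 + 473/16) + 21)*(1/1972))² = ((1033/16 + 21)*(1/1972))² = ((1369/16)*(1/1972))² = (1369/31552)² = 1874161/995528704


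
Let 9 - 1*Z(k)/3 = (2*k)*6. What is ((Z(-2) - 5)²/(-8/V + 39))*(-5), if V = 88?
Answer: -121495/107 ≈ -1135.5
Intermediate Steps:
Z(k) = 27 - 36*k (Z(k) = 27 - 3*2*k*6 = 27 - 36*k)
((Z(-2) - 5)²/(-8/V + 39))*(-5) = (((27 - 36*(-2)) - 5)²/(-8/88 + 39))*(-5) = (((27 + 72) - 5)²/(-8*1/88 + 39))*(-5) = ((99 - 5)²/(-1/11 + 39))*(-5) = (94²/(428/11))*(-5) = (8836*(11/428))*(-5) = (24299/107)*(-5) = -121495/107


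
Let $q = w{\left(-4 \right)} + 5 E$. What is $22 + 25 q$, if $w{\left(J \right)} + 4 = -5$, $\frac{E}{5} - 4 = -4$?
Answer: $-203$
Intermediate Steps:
$E = 0$ ($E = 20 + 5 \left(-4\right) = 20 - 20 = 0$)
$w{\left(J \right)} = -9$ ($w{\left(J \right)} = -4 - 5 = -9$)
$q = -9$ ($q = -9 + 5 \cdot 0 = -9 + 0 = -9$)
$22 + 25 q = 22 + 25 \left(-9\right) = 22 - 225 = -203$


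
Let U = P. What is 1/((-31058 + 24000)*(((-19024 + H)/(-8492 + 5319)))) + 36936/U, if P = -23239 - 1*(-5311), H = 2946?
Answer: -19405090963/9418717492 ≈ -2.0603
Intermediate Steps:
P = -17928 (P = -23239 + 5311 = -17928)
U = -17928
1/((-31058 + 24000)*(((-19024 + H)/(-8492 + 5319)))) + 36936/U = 1/((-31058 + 24000)*(((-19024 + 2946)/(-8492 + 5319)))) + 36936/(-17928) = 1/((-7058)*((-16078/(-3173)))) + 36936*(-1/17928) = -1/(7058*((-16078*(-1/3173)))) - 171/83 = -1/(7058*16078/3173) - 171/83 = -1/7058*3173/16078 - 171/83 = -3173/113478524 - 171/83 = -19405090963/9418717492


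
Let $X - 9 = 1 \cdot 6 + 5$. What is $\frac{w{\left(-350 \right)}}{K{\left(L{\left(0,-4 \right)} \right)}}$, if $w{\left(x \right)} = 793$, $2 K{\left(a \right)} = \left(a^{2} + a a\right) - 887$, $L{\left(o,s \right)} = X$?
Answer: $- \frac{1586}{87} \approx -18.23$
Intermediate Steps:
$X = 20$ ($X = 9 + \left(1 \cdot 6 + 5\right) = 9 + \left(6 + 5\right) = 9 + 11 = 20$)
$L{\left(o,s \right)} = 20$
$K{\left(a \right)} = - \frac{887}{2} + a^{2}$ ($K{\left(a \right)} = \frac{\left(a^{2} + a a\right) - 887}{2} = \frac{\left(a^{2} + a^{2}\right) - 887}{2} = \frac{2 a^{2} - 887}{2} = \frac{-887 + 2 a^{2}}{2} = - \frac{887}{2} + a^{2}$)
$\frac{w{\left(-350 \right)}}{K{\left(L{\left(0,-4 \right)} \right)}} = \frac{793}{- \frac{887}{2} + 20^{2}} = \frac{793}{- \frac{887}{2} + 400} = \frac{793}{- \frac{87}{2}} = 793 \left(- \frac{2}{87}\right) = - \frac{1586}{87}$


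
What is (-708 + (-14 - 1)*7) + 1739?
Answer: 926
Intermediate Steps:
(-708 + (-14 - 1)*7) + 1739 = (-708 - 15*7) + 1739 = (-708 - 105) + 1739 = -813 + 1739 = 926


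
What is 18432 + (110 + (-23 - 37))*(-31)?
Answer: 16882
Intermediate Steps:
18432 + (110 + (-23 - 37))*(-31) = 18432 + (110 - 60)*(-31) = 18432 + 50*(-31) = 18432 - 1550 = 16882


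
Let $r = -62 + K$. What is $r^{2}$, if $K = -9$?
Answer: $5041$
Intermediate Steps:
$r = -71$ ($r = -62 - 9 = -71$)
$r^{2} = \left(-71\right)^{2} = 5041$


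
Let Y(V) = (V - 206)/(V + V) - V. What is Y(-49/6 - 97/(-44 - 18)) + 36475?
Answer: 1042045922/28551 ≈ 36498.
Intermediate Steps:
Y(V) = -V + (-206 + V)/(2*V) (Y(V) = (-206 + V)/((2*V)) - V = (-206 + V)*(1/(2*V)) - V = (-206 + V)/(2*V) - V = -V + (-206 + V)/(2*V))
Y(-49/6 - 97/(-44 - 18)) + 36475 = (½ - (-49/6 - 97/(-44 - 18)) - 103/(-49/6 - 97/(-44 - 18))) + 36475 = (½ - (-49*⅙ - 97/(-62)) - 103/(-49*⅙ - 97/(-62))) + 36475 = (½ - (-49/6 - 97*(-1/62)) - 103/(-49/6 - 97*(-1/62))) + 36475 = (½ - (-49/6 + 97/62) - 103/(-49/6 + 97/62)) + 36475 = (½ - 1*(-614/93) - 103/(-614/93)) + 36475 = (½ + 614/93 - 103*(-93/614)) + 36475 = (½ + 614/93 + 9579/614) + 36475 = 648197/28551 + 36475 = 1042045922/28551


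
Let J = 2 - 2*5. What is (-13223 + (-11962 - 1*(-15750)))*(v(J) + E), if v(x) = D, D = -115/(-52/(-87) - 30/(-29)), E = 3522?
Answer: -4624272765/142 ≈ -3.2565e+7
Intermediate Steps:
J = -8 (J = 2 - 10 = -8)
D = -10005/142 (D = -115/(-52*(-1/87) - 30*(-1/29)) = -115/(52/87 + 30/29) = -115/142/87 = -115*87/142 = -10005/142 ≈ -70.458)
v(x) = -10005/142
(-13223 + (-11962 - 1*(-15750)))*(v(J) + E) = (-13223 + (-11962 - 1*(-15750)))*(-10005/142 + 3522) = (-13223 + (-11962 + 15750))*(490119/142) = (-13223 + 3788)*(490119/142) = -9435*490119/142 = -4624272765/142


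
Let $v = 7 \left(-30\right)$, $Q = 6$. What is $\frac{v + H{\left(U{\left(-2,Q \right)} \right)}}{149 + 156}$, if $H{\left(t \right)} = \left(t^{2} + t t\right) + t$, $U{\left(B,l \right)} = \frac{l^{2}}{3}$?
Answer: $\frac{18}{61} \approx 0.29508$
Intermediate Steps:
$U{\left(B,l \right)} = \frac{l^{2}}{3}$ ($U{\left(B,l \right)} = l^{2} \cdot \frac{1}{3} = \frac{l^{2}}{3}$)
$v = -210$
$H{\left(t \right)} = t + 2 t^{2}$ ($H{\left(t \right)} = \left(t^{2} + t^{2}\right) + t = 2 t^{2} + t = t + 2 t^{2}$)
$\frac{v + H{\left(U{\left(-2,Q \right)} \right)}}{149 + 156} = \frac{-210 + \frac{6^{2}}{3} \left(1 + 2 \frac{6^{2}}{3}\right)}{149 + 156} = \frac{-210 + \frac{1}{3} \cdot 36 \left(1 + 2 \cdot \frac{1}{3} \cdot 36\right)}{305} = \left(-210 + 12 \left(1 + 2 \cdot 12\right)\right) \frac{1}{305} = \left(-210 + 12 \left(1 + 24\right)\right) \frac{1}{305} = \left(-210 + 12 \cdot 25\right) \frac{1}{305} = \left(-210 + 300\right) \frac{1}{305} = 90 \cdot \frac{1}{305} = \frac{18}{61}$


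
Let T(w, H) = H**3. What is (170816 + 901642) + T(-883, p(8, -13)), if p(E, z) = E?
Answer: 1072970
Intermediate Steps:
(170816 + 901642) + T(-883, p(8, -13)) = (170816 + 901642) + 8**3 = 1072458 + 512 = 1072970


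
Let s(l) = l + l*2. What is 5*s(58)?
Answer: 870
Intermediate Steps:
s(l) = 3*l (s(l) = l + 2*l = 3*l)
5*s(58) = 5*(3*58) = 5*174 = 870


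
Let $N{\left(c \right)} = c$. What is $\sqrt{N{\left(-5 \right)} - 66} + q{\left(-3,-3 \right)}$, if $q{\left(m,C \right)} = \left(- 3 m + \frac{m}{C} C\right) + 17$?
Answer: $23 + i \sqrt{71} \approx 23.0 + 8.4261 i$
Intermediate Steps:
$q{\left(m,C \right)} = 17 - 2 m$ ($q{\left(m,C \right)} = \left(- 3 m + m\right) + 17 = - 2 m + 17 = 17 - 2 m$)
$\sqrt{N{\left(-5 \right)} - 66} + q{\left(-3,-3 \right)} = \sqrt{-5 - 66} + \left(17 - -6\right) = \sqrt{-71} + \left(17 + 6\right) = i \sqrt{71} + 23 = 23 + i \sqrt{71}$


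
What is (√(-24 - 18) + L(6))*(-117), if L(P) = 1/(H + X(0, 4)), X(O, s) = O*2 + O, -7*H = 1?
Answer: 819 - 117*I*√42 ≈ 819.0 - 758.25*I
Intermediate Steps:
H = -⅐ (H = -⅐*1 = -⅐ ≈ -0.14286)
X(O, s) = 3*O (X(O, s) = 2*O + O = 3*O)
L(P) = -7 (L(P) = 1/(-⅐ + 3*0) = 1/(-⅐ + 0) = 1/(-⅐) = -7)
(√(-24 - 18) + L(6))*(-117) = (√(-24 - 18) - 7)*(-117) = (√(-42) - 7)*(-117) = (I*√42 - 7)*(-117) = (-7 + I*√42)*(-117) = 819 - 117*I*√42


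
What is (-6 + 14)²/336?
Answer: 4/21 ≈ 0.19048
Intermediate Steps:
(-6 + 14)²/336 = 8²*(1/336) = 64*(1/336) = 4/21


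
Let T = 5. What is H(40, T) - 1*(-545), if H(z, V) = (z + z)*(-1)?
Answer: 465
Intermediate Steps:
H(z, V) = -2*z (H(z, V) = (2*z)*(-1) = -2*z)
H(40, T) - 1*(-545) = -2*40 - 1*(-545) = -80 + 545 = 465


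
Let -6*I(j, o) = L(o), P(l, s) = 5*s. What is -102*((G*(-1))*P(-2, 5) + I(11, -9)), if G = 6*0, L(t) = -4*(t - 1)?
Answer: 680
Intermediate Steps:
L(t) = 4 - 4*t (L(t) = -4*(-1 + t) = 4 - 4*t)
I(j, o) = -⅔ + 2*o/3 (I(j, o) = -(4 - 4*o)/6 = -⅔ + 2*o/3)
G = 0
-102*((G*(-1))*P(-2, 5) + I(11, -9)) = -102*((0*(-1))*(5*5) + (-⅔ + (⅔)*(-9))) = -102*(0*25 + (-⅔ - 6)) = -102*(0 - 20/3) = -102*(-20/3) = 680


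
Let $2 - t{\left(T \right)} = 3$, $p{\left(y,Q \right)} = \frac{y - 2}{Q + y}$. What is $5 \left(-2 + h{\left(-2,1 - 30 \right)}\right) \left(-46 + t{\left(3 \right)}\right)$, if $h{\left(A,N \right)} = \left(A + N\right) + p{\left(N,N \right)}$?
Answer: $\frac{442505}{58} \approx 7629.4$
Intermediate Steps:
$p{\left(y,Q \right)} = \frac{-2 + y}{Q + y}$
$t{\left(T \right)} = -1$ ($t{\left(T \right)} = 2 - 3 = -1$)
$h{\left(A,N \right)} = A + N + \frac{-2 + N}{2 N}$ ($h{\left(A,N \right)} = \left(A + N\right) + \frac{-2 + N}{N + N} = \left(A + N\right) + \frac{-2 + N}{2 N} = A + N + \frac{-2 + N}{2 N}$)
$5 \left(-2 + h{\left(-2,1 - 30 \right)}\right) \left(-46 + t{\left(3 \right)}\right) = 5 \left(-2 + \left(\frac{1}{2} - 2 + \left(1 - 30\right) - \frac{1}{1 - 30}\right)\right) \left(-46 - 1\right) = 5 \left(-2 + \left(\frac{1}{2} - 2 + \left(1 - 30\right) - \frac{1}{1 - 30}\right)\right) \left(-47\right) = 5 \left(-2 - \frac{1767}{58}\right) \left(-47\right) = 5 \left(- \frac{1883}{58}\right) \left(-47\right) = \left(- \frac{9415}{58}\right) \left(-47\right) = \frac{442505}{58}$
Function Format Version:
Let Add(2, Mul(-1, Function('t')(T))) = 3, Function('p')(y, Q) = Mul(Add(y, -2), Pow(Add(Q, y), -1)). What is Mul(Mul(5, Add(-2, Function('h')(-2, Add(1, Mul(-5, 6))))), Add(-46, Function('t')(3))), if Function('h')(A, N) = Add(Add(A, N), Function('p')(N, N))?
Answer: Rational(442505, 58) ≈ 7629.4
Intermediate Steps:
Function('p')(y, Q) = Mul(Pow(Add(Q, y), -1), Add(-2, y)) (Function('p')(y, Q) = Mul(Add(-2, y), Pow(Add(Q, y), -1)) = Mul(Pow(Add(Q, y), -1), Add(-2, y)))
Function('t')(T) = -1 (Function('t')(T) = Add(2, Mul(-1, 3)) = Add(2, -3) = -1)
Function('h')(A, N) = Add(A, N, Mul(Rational(1, 2), Pow(N, -1), Add(-2, N))) (Function('h')(A, N) = Add(Add(A, N), Mul(Pow(Add(N, N), -1), Add(-2, N))) = Add(Add(A, N), Mul(Pow(Mul(2, N), -1), Add(-2, N))) = Add(Add(A, N), Mul(Mul(Rational(1, 2), Pow(N, -1)), Add(-2, N))) = Add(Add(A, N), Mul(Rational(1, 2), Pow(N, -1), Add(-2, N))) = Add(A, N, Mul(Rational(1, 2), Pow(N, -1), Add(-2, N))))
Mul(Mul(5, Add(-2, Function('h')(-2, Add(1, Mul(-5, 6))))), Add(-46, Function('t')(3))) = Mul(Mul(5, Add(-2, Add(Rational(1, 2), -2, Add(1, Mul(-5, 6)), Mul(-1, Pow(Add(1, Mul(-5, 6)), -1))))), Add(-46, -1)) = Mul(Mul(5, Add(-2, Add(Rational(1, 2), -2, Add(1, -30), Mul(-1, Pow(Add(1, -30), -1))))), -47) = Mul(Mul(5, Add(-2, Add(Rational(1, 2), -2, -29, Mul(-1, Pow(-29, -1))))), -47) = Mul(Mul(5, Add(-2, Add(Rational(1, 2), -2, -29, Mul(-1, Rational(-1, 29))))), -47) = Mul(Mul(5, Add(-2, Add(Rational(1, 2), -2, -29, Rational(1, 29)))), -47) = Mul(Mul(5, Add(-2, Rational(-1767, 58))), -47) = Mul(Mul(5, Rational(-1883, 58)), -47) = Mul(Rational(-9415, 58), -47) = Rational(442505, 58)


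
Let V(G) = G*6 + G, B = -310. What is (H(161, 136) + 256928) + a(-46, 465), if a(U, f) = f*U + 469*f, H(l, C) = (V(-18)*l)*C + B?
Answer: -2305583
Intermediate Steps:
V(G) = 7*G (V(G) = 6*G + G = 7*G)
H(l, C) = -310 - 126*C*l (H(l, C) = ((7*(-18))*l)*C - 310 = (-126*l)*C - 310 = -126*C*l - 310 = -310 - 126*C*l)
a(U, f) = 469*f + U*f (a(U, f) = U*f + 469*f = 469*f + U*f)
(H(161, 136) + 256928) + a(-46, 465) = ((-310 - 126*136*161) + 256928) + 465*(469 - 46) = ((-310 - 2758896) + 256928) + 465*423 = (-2759206 + 256928) + 196695 = -2502278 + 196695 = -2305583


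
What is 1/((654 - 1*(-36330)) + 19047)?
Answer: 1/56031 ≈ 1.7847e-5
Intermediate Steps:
1/((654 - 1*(-36330)) + 19047) = 1/((654 + 36330) + 19047) = 1/(36984 + 19047) = 1/56031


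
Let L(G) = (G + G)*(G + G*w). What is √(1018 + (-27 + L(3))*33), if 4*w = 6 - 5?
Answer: √3478/2 ≈ 29.487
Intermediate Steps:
w = ¼ (w = (6 - 5)/4 = (¼)*1 = ¼ ≈ 0.25000)
L(G) = 5*G²/2 (L(G) = (G + G)*(G + G*(¼)) = (2*G)*(G + G/4) = (2*G)*(5*G/4) = 5*G²/2)
√(1018 + (-27 + L(3))*33) = √(1018 + (-27 + (5/2)*3²)*33) = √(1018 + (-27 + (5/2)*9)*33) = √(1018 + (-27 + 45/2)*33) = √(1018 - 9/2*33) = √(1018 - 297/2) = √(1739/2) = √3478/2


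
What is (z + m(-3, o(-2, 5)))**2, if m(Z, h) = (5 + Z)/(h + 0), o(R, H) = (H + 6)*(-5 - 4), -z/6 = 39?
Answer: 536756224/9801 ≈ 54765.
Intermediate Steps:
z = -234 (z = -6*39 = -234)
o(R, H) = -54 - 9*H (o(R, H) = (6 + H)*(-9) = -54 - 9*H)
m(Z, h) = (5 + Z)/h
(z + m(-3, o(-2, 5)))**2 = (-234 + (5 - 3)/(-54 - 9*5))**2 = (-234 + 2/(-54 - 45))**2 = (-234 + 2/(-99))**2 = (-234 - 1/99*2)**2 = (-234 - 2/99)**2 = (-23168/99)**2 = 536756224/9801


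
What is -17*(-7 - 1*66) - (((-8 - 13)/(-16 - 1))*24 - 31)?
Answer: 21120/17 ≈ 1242.4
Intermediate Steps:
-17*(-7 - 1*66) - (((-8 - 13)/(-16 - 1))*24 - 31) = -17*(-7 - 66) - (-21/(-17)*24 - 31) = -17*(-73) - (-21*(-1/17)*24 - 31) = 1241 - ((21/17)*24 - 31) = 1241 - (504/17 - 31) = 1241 - 1*(-23/17) = 1241 + 23/17 = 21120/17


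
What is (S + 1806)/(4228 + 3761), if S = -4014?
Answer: -736/2663 ≈ -0.27638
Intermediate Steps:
(S + 1806)/(4228 + 3761) = (-4014 + 1806)/(4228 + 3761) = -2208/7989 = -2208*1/7989 = -736/2663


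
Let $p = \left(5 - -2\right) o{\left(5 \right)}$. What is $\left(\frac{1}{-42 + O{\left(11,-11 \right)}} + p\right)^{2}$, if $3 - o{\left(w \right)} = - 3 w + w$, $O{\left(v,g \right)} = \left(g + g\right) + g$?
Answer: $\frac{46566976}{5625} \approx 8278.6$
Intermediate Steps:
$O{\left(v,g \right)} = 3 g$ ($O{\left(v,g \right)} = 2 g + g = 3 g$)
$o{\left(w \right)} = 3 + 2 w$ ($o{\left(w \right)} = 3 - \left(- 3 w + w\right) = 3 - - 2 w = 3 + 2 w$)
$p = 91$ ($p = \left(5 - -2\right) \left(3 + 2 \cdot 5\right) = \left(5 + 2\right) \left(3 + 10\right) = 7 \cdot 13 = 91$)
$\left(\frac{1}{-42 + O{\left(11,-11 \right)}} + p\right)^{2} = \left(\frac{1}{-42 + 3 \left(-11\right)} + 91\right)^{2} = \left(\frac{1}{-42 - 33} + 91\right)^{2} = \left(\frac{1}{-75} + 91\right)^{2} = \left(- \frac{1}{75} + 91\right)^{2} = \left(\frac{6824}{75}\right)^{2} = \frac{46566976}{5625}$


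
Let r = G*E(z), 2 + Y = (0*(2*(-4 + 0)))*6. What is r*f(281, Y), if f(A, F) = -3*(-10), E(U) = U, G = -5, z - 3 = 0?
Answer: -450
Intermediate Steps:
z = 3 (z = 3 + 0 = 3)
Y = -2 (Y = -2 + (0*(2*(-4 + 0)))*6 = -2 + (0*(2*(-4)))*6 = -2 + (0*(-8))*6 = -2 + 0*6 = -2 + 0 = -2)
r = -15 (r = -5*3 = -15)
f(A, F) = 30
r*f(281, Y) = -15*30 = -450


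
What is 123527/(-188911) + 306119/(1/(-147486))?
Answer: -8529004236001301/188911 ≈ -4.5148e+10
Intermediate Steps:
123527/(-188911) + 306119/(1/(-147486)) = 123527*(-1/188911) + 306119/(-1/147486) = -123527/188911 + 306119*(-147486) = -123527/188911 - 45148266834 = -8529004236001301/188911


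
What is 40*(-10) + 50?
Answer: -350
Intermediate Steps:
40*(-10) + 50 = -400 + 50 = -350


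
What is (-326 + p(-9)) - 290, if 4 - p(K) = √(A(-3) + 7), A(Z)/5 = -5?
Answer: -612 - 3*I*√2 ≈ -612.0 - 4.2426*I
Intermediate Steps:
A(Z) = -25 (A(Z) = 5*(-5) = -25)
p(K) = 4 - 3*I*√2 (p(K) = 4 - √(-25 + 7) = 4 - √(-18) = 4 - 3*I*√2)
(-326 + p(-9)) - 290 = (-326 + (4 - 3*I*√2)) - 290 = (-322 - 3*I*√2) - 290 = -612 - 3*I*√2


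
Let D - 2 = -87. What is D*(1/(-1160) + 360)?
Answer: -7099183/232 ≈ -30600.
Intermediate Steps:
D = -85 (D = 2 - 87 = -85)
D*(1/(-1160) + 360) = -85*(1/(-1160) + 360) = -85*(-1/1160 + 360) = -85*417599/1160 = -7099183/232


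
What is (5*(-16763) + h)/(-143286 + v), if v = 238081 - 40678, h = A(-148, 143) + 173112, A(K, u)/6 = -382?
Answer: 87005/54117 ≈ 1.6077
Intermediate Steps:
A(K, u) = -2292 (A(K, u) = 6*(-382) = -2292)
h = 170820 (h = -2292 + 173112 = 170820)
v = 197403
(5*(-16763) + h)/(-143286 + v) = (5*(-16763) + 170820)/(-143286 + 197403) = (-83815 + 170820)/54117 = 87005*(1/54117) = 87005/54117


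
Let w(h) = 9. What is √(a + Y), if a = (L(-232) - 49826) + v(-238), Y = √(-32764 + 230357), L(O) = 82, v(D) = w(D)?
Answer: √(-49735 + 11*√1633) ≈ 222.01*I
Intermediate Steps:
v(D) = 9
Y = 11*√1633 (Y = √197593 = 11*√1633 ≈ 444.51)
a = -49735 (a = (82 - 49826) + 9 = -49744 + 9 = -49735)
√(a + Y) = √(-49735 + 11*√1633)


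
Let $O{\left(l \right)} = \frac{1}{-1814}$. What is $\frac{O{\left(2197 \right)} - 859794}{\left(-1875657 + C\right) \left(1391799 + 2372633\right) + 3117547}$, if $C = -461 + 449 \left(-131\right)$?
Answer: $\frac{141787847}{1201187205166538} \approx 1.1804 \cdot 10^{-7}$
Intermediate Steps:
$O{\left(l \right)} = - \frac{1}{1814}$
$C = -59280$ ($C = -461 - 58819 = -59280$)
$\frac{O{\left(2197 \right)} - 859794}{\left(-1875657 + C\right) \left(1391799 + 2372633\right) + 3117547} = \frac{- \frac{1}{1814} - 859794}{\left(-1875657 - 59280\right) \left(1391799 + 2372633\right) + 3117547} = - \frac{1559666317}{1814 \left(\left(-1934937\right) 3764432 + 3117547\right)} = - \frac{1559666317}{1814 \left(-7283938760784 + 3117547\right)} = - \frac{1559666317}{1814 \left(-7283935643237\right)} = \left(- \frac{1559666317}{1814}\right) \left(- \frac{1}{7283935643237}\right) = \frac{141787847}{1201187205166538}$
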